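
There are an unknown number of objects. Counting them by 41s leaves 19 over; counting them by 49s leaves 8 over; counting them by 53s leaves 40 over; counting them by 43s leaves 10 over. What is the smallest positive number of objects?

From N ≡ 19 (mod 41) write N = 19 + 41t. Substituting into N ≡ 8 (mod 49) gives 41t ≡ 38 (mod 49), and since 41⁻¹ ≡ 6 (mod 49), t ≡ 32. Hence N ≡ 19 + 41·32 = 1331 (mod 2009).
From N ≡ 1331 (mod 2009) write N = 1331 + 2009t. Substituting into N ≡ 40 (mod 53) gives 2009t ≡ 34 (mod 53), and since 48⁻¹ ≡ 21 (mod 53), t ≡ 25. Hence N ≡ 1331 + 2009·25 = 51556 (mod 106477).
From N ≡ 51556 (mod 106477) write N = 51556 + 106477t. Substituting into N ≡ 10 (mod 43) gives 106477t ≡ 11 (mod 43), and since 9⁻¹ ≡ 24 (mod 43), t ≡ 6. Hence N ≡ 51556 + 106477·6 = 690418 (mod 4578511).

690418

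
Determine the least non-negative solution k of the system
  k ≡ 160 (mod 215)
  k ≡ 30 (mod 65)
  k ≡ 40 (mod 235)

92395

Combine the congruences pairwise.
gcd(215, 65) = 5 and 5 | (30 − 160), so the pair is consistent; merging gives k ≡ 160 (mod 2795), where 2795 = lcm(215, 65).
gcd(2795, 235) = 5 and 5 | (40 − 160), so the pair is consistent; merging gives k ≡ 92395 (mod 131365), where 131365 = lcm(2795, 235).
The solution is unique modulo lcm(215, 65, 235) = 131365.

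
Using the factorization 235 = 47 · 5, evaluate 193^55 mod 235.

Mod 47: 193 ≡ 5; by Fermat, exponent reduces to 55 mod 46 = 9; 5^9 ≡ 40 (mod 47).
Mod 5: 193 ≡ 3; by Fermat, exponent reduces to 55 mod 4 = 3; 3^3 ≡ 2 (mod 5).
Combine by CRT: x ≡ 40 (mod 47), x ≡ 2 (mod 5) ⇒ x ≡ 87 (mod 235).

87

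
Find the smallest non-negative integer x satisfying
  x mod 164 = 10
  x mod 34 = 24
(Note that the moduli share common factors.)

Combine the congruences pairwise.
gcd(164, 34) = 2 and 2 | (24 − 10), so the pair is consistent; merging gives x ≡ 1486 (mod 2788), where 2788 = lcm(164, 34).
The solution is unique modulo lcm(164, 34) = 2788.

1486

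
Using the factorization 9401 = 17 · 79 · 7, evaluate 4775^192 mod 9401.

4047

Mod 17: 4775 ≡ 15; since 16 | 192, by Fermat 15^192 ≡ 1 (mod 17).
Mod 79: 4775 ≡ 35; by Fermat, exponent reduces to 192 mod 78 = 36; 35^36 ≡ 18 (mod 79).
Mod 7: 4775 ≡ 1; since 6 | 192, by Fermat 1^192 ≡ 1 (mod 7).
Combine by CRT: x ≡ 1 (mod 17), x ≡ 18 (mod 79), x ≡ 1 (mod 7) ⇒ x ≡ 4047 (mod 9401).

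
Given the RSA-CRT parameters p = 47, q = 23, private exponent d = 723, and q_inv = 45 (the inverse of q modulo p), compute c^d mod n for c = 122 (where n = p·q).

d_p = d mod (p−1) = 723 mod 46 = 33; d_q = d mod (q−1) = 19.
m₁ = c^(d_p) mod p: c ≡ 28 (mod 47), and 28^33 mod 47 = 4.
m₂ = c^(d_q) mod q: c ≡ 7 (mod 23), and 7^19 mod 23 = 11.
h = q_inv·(m₁ − m₂) mod p = 45·(4 − 11) mod 47 = 14.
m = m₂ + h·q = 11 + 14·23 = 333.

333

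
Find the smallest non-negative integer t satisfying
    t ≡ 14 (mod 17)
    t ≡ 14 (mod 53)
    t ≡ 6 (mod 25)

The moduli are pairwise coprime; N = 17·53·25 = 22525.
N/17 = 1325; 1325 ≡ 16 (mod 17); 16·16 ≡ 1, so inverse 16.
N/53 = 425; 425 ≡ 1 (mod 53), inverse 1.
N/25 = 901; 901 ≡ 1 (mod 25), inverse 1.
t ≡ 14·1325·16 + 14·425·1 + 6·901·1 = 308156.
308156 mod 22525 = 15331.

15331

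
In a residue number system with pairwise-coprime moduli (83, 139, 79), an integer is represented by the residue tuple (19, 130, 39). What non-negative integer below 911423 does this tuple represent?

524994

From x ≡ 19 (mod 83) write x = 19 + 83t. Substituting into x ≡ 130 (mod 139) gives 83t ≡ 111 (mod 139), and since 83⁻¹ ≡ 67 (mod 139), t ≡ 70. Hence x ≡ 19 + 83·70 = 5829 (mod 11537).
From x ≡ 5829 (mod 11537) write x = 5829 + 11537t. Substituting into x ≡ 39 (mod 79) gives 11537t ≡ 56 (mod 79), and since 3⁻¹ ≡ 53 (mod 79), t ≡ 45. Hence x ≡ 5829 + 11537·45 = 524994 (mod 911423).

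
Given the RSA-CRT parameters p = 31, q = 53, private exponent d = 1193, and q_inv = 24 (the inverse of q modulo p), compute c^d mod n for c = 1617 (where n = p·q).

d_p = d mod (p−1) = 1193 mod 30 = 23; d_q = d mod (q−1) = 49.
m₁ = c^(d_p) mod p: c ≡ 5 (mod 31), and 5^23 mod 31 = 25.
m₂ = c^(d_q) mod q: c ≡ 27 (mod 53), and 27^49 mod 53 = 8.
h = q_inv·(m₁ − m₂) mod p = 24·(25 − 8) mod 31 = 5.
m = m₂ + h·q = 8 + 5·53 = 273.

273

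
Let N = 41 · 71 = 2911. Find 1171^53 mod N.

Mod 41: 1171 ≡ 23; by Fermat, exponent reduces to 53 mod 40 = 13; 23^13 ≡ 31 (mod 41).
Mod 71: 1171 ≡ 35; 35^53 ≡ 65 (mod 71).
Combine by CRT: x ≡ 31 (mod 41), x ≡ 65 (mod 71) ⇒ x ≡ 1343 (mod 2911).

1343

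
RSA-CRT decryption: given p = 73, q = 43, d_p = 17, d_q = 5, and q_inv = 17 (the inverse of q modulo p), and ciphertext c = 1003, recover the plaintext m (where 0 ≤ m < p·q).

926

m₁ = c^(d_p) mod p: c ≡ 54 (mod 73), and 54^17 mod 73 = 50.
m₂ = c^(d_q) mod q: c ≡ 14 (mod 43), and 14^5 mod 43 = 23.
h = q_inv·(m₁ − m₂) mod p = 17·(50 − 23) mod 73 = 21.
m = m₂ + h·q = 23 + 21·43 = 926.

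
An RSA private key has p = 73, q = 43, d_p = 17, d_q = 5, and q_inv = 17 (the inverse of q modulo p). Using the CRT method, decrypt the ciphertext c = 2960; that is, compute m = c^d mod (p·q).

2156

m₁ = c^(d_p) mod p: c ≡ 40 (mod 73), and 40^17 mod 73 = 39.
m₂ = c^(d_q) mod q: c ≡ 36 (mod 43), and 36^5 mod 43 = 6.
h = q_inv·(m₁ − m₂) mod p = 17·(39 − 6) mod 73 = 50.
m = m₂ + h·q = 6 + 50·43 = 2156.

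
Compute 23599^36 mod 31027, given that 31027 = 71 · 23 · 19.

23599

Mod 71: 23599 ≡ 27; 27^36 ≡ 27 (mod 71).
Mod 23: 23599 ≡ 1; by Fermat, exponent reduces to 36 mod 22 = 14; 1^14 ≡ 1 (mod 23).
Mod 19: 23599 ≡ 1; since 18 | 36, by Fermat 1^36 ≡ 1 (mod 19).
Combine by CRT: x ≡ 27 (mod 71), x ≡ 1 (mod 23), x ≡ 1 (mod 19) ⇒ x ≡ 23599 (mod 31027).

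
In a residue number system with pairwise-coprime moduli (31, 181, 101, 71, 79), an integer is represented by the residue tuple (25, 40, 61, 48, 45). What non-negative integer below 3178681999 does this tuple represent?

1247623266

From x ≡ 25 (mod 31) write x = 25 + 31t. Substituting into x ≡ 40 (mod 181) gives 31t ≡ 15 (mod 181), and since 31⁻¹ ≡ 146 (mod 181), t ≡ 18. Hence x ≡ 25 + 31·18 = 583 (mod 5611).
From x ≡ 583 (mod 5611) write x = 583 + 5611t. Substituting into x ≡ 61 (mod 101) gives 5611t ≡ 84 (mod 101), and since 56⁻¹ ≡ 92 (mod 101), t ≡ 52. Hence x ≡ 583 + 5611·52 = 292355 (mod 566711).
From x ≡ 292355 (mod 566711) write x = 292355 + 566711t. Substituting into x ≡ 48 (mod 71) gives 566711t ≡ 0 (mod 71), and since 60⁻¹ ≡ 58 (mod 71), t ≡ 0. Hence x ≡ 292355 + 566711·0 = 292355 (mod 40236481).
From x ≡ 292355 (mod 40236481) write x = 292355 + 40236481t. Substituting into x ≡ 45 (mod 79) gives 40236481t ≡ 69 (mod 79), and since 43⁻¹ ≡ 68 (mod 79), t ≡ 31. Hence x ≡ 292355 + 40236481·31 = 1247623266 (mod 3178681999).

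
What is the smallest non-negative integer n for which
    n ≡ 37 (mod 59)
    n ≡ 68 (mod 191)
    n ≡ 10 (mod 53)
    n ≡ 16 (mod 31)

18166078

Combine the congruences pairwise.
From n ≡ 37 (mod 59) write n = 37 + 59t. Substituting into n ≡ 68 (mod 191) gives 59t ≡ 31 (mod 191), and since 59⁻¹ ≡ 68 (mod 191), t ≡ 7. Hence n ≡ 37 + 59·7 = 450 (mod 11269).
From n ≡ 450 (mod 11269) write n = 450 + 11269t. Substituting into n ≡ 10 (mod 53) gives 11269t ≡ 37 (mod 53), and since 33⁻¹ ≡ 45 (mod 53), t ≡ 22. Hence n ≡ 450 + 11269·22 = 248368 (mod 597257).
From n ≡ 248368 (mod 597257) write n = 248368 + 597257t. Substituting into n ≡ 16 (mod 31) gives 597257t ≡ 20 (mod 31), and since 11⁻¹ ≡ 17 (mod 31), t ≡ 30. Hence n ≡ 248368 + 597257·30 = 18166078 (mod 18514967).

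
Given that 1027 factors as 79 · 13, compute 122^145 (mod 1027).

291

Mod 79: 122 ≡ 43; by Fermat, exponent reduces to 145 mod 78 = 67; 43^67 ≡ 54 (mod 79).
Mod 13: 122 ≡ 5; by Fermat, exponent reduces to 145 mod 12 = 1; 5^1 ≡ 5 (mod 13).
Combine by CRT: x ≡ 54 (mod 79), x ≡ 5 (mod 13) ⇒ x ≡ 291 (mod 1027).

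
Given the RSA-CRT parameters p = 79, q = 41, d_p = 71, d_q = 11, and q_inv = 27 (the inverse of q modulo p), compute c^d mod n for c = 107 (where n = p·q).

m₁ = c^(d_p) mod p: c ≡ 28 (mod 79), and 28^71 mod 79 = 70.
m₂ = c^(d_q) mod q: c ≡ 25 (mod 41), and 25^11 mod 41 = 25.
h = q_inv·(m₁ − m₂) mod p = 27·(70 − 25) mod 79 = 30.
m = m₂ + h·q = 25 + 30·41 = 1255.

1255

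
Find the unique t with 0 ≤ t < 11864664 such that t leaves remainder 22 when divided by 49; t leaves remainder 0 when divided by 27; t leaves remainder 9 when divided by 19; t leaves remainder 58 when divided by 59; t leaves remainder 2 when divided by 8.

10963674

Combine the congruences pairwise.
From t ≡ 22 (mod 49) write t = 22 + 49s. Substituting into t ≡ 0 (mod 27) gives 49s ≡ 5 (mod 27), and since 22⁻¹ ≡ 16 (mod 27), s ≡ 26. Hence t ≡ 22 + 49·26 = 1296 (mod 1323).
From t ≡ 1296 (mod 1323) write t = 1296 + 1323s. Substituting into t ≡ 9 (mod 19) gives 1323s ≡ 5 (mod 19), and since 12⁻¹ ≡ 8 (mod 19), s ≡ 2. Hence t ≡ 1296 + 1323·2 = 3942 (mod 25137).
From t ≡ 3942 (mod 25137) write t = 3942 + 25137s. Substituting into t ≡ 58 (mod 59) gives 25137s ≡ 10 (mod 59), and since 3⁻¹ ≡ 20 (mod 59), s ≡ 23. Hence t ≡ 3942 + 25137·23 = 582093 (mod 1483083).
From t ≡ 582093 (mod 1483083) write t = 582093 + 1483083s. Substituting into t ≡ 2 (mod 8) gives 1483083s ≡ 5 (mod 8), and since 3⁻¹ ≡ 3 (mod 8), s ≡ 7. Hence t ≡ 582093 + 1483083·7 = 10963674 (mod 11864664).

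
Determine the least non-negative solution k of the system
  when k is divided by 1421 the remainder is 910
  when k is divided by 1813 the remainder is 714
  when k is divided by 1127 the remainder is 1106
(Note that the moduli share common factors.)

gcd(1421, 1813) = 49 and 49 | (714 − 910), so the pair is consistent; merging gives k ≡ 27909 (mod 52577), where 52577 = lcm(1421, 1813).
gcd(52577, 1127) = 49 and 49 | (1106 − 27909), so the pair is consistent; merging gives k ≡ 448525 (mod 1209271), where 1209271 = lcm(52577, 1127).
The solution is unique modulo lcm(1421, 1813, 1127) = 1209271.

448525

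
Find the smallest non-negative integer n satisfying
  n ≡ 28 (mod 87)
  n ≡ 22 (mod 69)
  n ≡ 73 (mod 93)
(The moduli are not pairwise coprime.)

Combine the congruences pairwise.
gcd(87, 69) = 3 and 3 | (22 − 28), so the pair is consistent; merging gives n ≡ 1333 (mod 2001), where 2001 = lcm(87, 69).
gcd(2001, 93) = 3 and 3 | (73 − 1333), so the pair is consistent; merging gives n ≡ 57361 (mod 62031), where 62031 = lcm(2001, 93).
The solution is unique modulo lcm(87, 69, 93) = 62031.

57361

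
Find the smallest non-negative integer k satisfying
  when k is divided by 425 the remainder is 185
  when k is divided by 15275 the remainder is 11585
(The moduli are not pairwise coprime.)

gcd(425, 15275) = 25 and 25 | (11585 − 185), so the pair is consistent; merging gives k ≡ 225435 (mod 259675), where 259675 = lcm(425, 15275).
The solution is unique modulo lcm(425, 15275) = 259675.

225435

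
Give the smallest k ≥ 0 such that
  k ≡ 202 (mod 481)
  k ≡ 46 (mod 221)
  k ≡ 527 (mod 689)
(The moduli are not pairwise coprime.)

gcd(481, 221) = 13 and 13 | (46 − 202), so the pair is consistent; merging gives k ≡ 6455 (mod 8177), where 8177 = lcm(481, 221).
gcd(8177, 689) = 13 and 13 | (527 − 6455), so the pair is consistent; merging gives k ≡ 415305 (mod 433381), where 433381 = lcm(8177, 689).
The solution is unique modulo lcm(481, 221, 689) = 433381.

415305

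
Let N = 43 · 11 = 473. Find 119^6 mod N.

207

Mod 43: 119 ≡ 33; 33^6 ≡ 35 (mod 43).
Mod 11: 119 ≡ 9; 9^6 ≡ 9 (mod 11).
Combine by CRT: x ≡ 35 (mod 43), x ≡ 9 (mod 11) ⇒ x ≡ 207 (mod 473).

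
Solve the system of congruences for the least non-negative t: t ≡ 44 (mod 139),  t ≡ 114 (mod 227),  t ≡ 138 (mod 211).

From t ≡ 44 (mod 139) write t = 44 + 139s. Substituting into t ≡ 114 (mod 227) gives 139s ≡ 70 (mod 227), and since 139⁻¹ ≡ 49 (mod 227), s ≡ 25. Hence t ≡ 44 + 139·25 = 3519 (mod 31553).
From t ≡ 3519 (mod 31553) write t = 3519 + 31553s. Substituting into t ≡ 138 (mod 211) gives 31553s ≡ 206 (mod 211), and since 114⁻¹ ≡ 87 (mod 211), s ≡ 198. Hence t ≡ 3519 + 31553·198 = 6251013 (mod 6657683).

6251013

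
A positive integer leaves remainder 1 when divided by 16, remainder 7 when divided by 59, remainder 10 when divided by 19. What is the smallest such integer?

1777

Combine the congruences pairwise.
From k ≡ 1 (mod 16) write k = 1 + 16t. Substituting into k ≡ 7 (mod 59) gives 16t ≡ 6 (mod 59), and since 16⁻¹ ≡ 48 (mod 59), t ≡ 52. Hence k ≡ 1 + 16·52 = 833 (mod 944).
From k ≡ 833 (mod 944) write k = 833 + 944t. Substituting into k ≡ 10 (mod 19) gives 944t ≡ 13 (mod 19), and since 13⁻¹ ≡ 3 (mod 19), t ≡ 1. Hence k ≡ 833 + 944·1 = 1777 (mod 17936).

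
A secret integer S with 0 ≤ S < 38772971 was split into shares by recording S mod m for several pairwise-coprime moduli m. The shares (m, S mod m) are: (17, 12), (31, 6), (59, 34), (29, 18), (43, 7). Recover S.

4574304

The moduli are pairwise coprime; N = 17·31·59·29·43 = 38772971.
N/17 = 2280763; 2280763 ≡ 9 (mod 17); 9·2 ≡ 1, so inverse 2.
N/31 = 1250741; 1250741 ≡ 15 (mod 31); 15·29 ≡ 1, so inverse 29.
N/59 = 657169; 657169 ≡ 27 (mod 59); 27·35 ≡ 1, so inverse 35.
N/29 = 1336999; 1336999 ≡ 12 (mod 29); 12·17 ≡ 1, so inverse 17.
N/43 = 901697; 901697 ≡ 30 (mod 43); 30·33 ≡ 1, so inverse 33.
S ≡ 12·2280763·2 + 6·1250741·29 + 34·657169·35 + 18·1336999·17 + 7·901697·33 = 1671812057.
1671812057 mod 38772971 = 4574304.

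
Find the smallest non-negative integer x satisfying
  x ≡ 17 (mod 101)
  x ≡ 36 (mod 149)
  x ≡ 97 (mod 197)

The moduli are pairwise coprime; N = 101·149·197 = 2964653.
N/101 = 29353; 29353 ≡ 63 (mod 101); 63·93 ≡ 1, so inverse 93.
N/149 = 19897; 19897 ≡ 80 (mod 149); 80·95 ≡ 1, so inverse 95.
N/197 = 15049; 15049 ≡ 77 (mod 197); 77·87 ≡ 1, so inverse 87.
x ≡ 17·29353·93 + 36·19897·95 + 97·15049·87 = 241453344.
241453344 mod 2964653 = 1316451.

1316451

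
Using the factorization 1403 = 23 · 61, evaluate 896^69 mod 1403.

Mod 23: 896 ≡ 22; by Fermat, exponent reduces to 69 mod 22 = 3; 22^3 ≡ 22 (mod 23).
Mod 61: 896 ≡ 42; by Fermat, exponent reduces to 69 mod 60 = 9; 42^9 ≡ 20 (mod 61).
Combine by CRT: x ≡ 22 (mod 23), x ≡ 20 (mod 61) ⇒ x ≡ 1057 (mod 1403).

1057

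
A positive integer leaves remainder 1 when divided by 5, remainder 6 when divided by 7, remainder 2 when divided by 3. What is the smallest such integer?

The moduli are pairwise coprime; N = 5·7·3 = 105.
N/5 = 21; 21 ≡ 1 (mod 5), inverse 1.
N/7 = 15; 15 ≡ 1 (mod 7), inverse 1.
N/3 = 35; 35 ≡ 2 (mod 3); 2·2 ≡ 1, so inverse 2.
m ≡ 1·21·1 + 6·15·1 + 2·35·2 = 251.
251 mod 105 = 41.

41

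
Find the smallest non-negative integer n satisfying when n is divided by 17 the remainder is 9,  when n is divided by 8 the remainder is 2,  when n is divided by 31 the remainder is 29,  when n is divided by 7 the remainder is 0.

13762

From n ≡ 9 (mod 17) write n = 9 + 17t. Substituting into n ≡ 2 (mod 8) gives 17t ≡ 1 (mod 8), and since 1⁻¹ ≡ 1 (mod 8), t ≡ 1. Hence n ≡ 9 + 17·1 = 26 (mod 136).
From n ≡ 26 (mod 136) write n = 26 + 136t. Substituting into n ≡ 29 (mod 31) gives 136t ≡ 3 (mod 31), and since 12⁻¹ ≡ 13 (mod 31), t ≡ 8. Hence n ≡ 26 + 136·8 = 1114 (mod 4216).
From n ≡ 1114 (mod 4216) write n = 1114 + 4216t. Substituting into n ≡ 0 (mod 7) gives 4216t ≡ 6 (mod 7), and since 2⁻¹ ≡ 4 (mod 7), t ≡ 3. Hence n ≡ 1114 + 4216·3 = 13762 (mod 29512).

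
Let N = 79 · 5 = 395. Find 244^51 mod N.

Mod 79: 244 ≡ 7; 7^51 ≡ 71 (mod 79).
Mod 5: 244 ≡ 4; by Fermat, exponent reduces to 51 mod 4 = 3; 4^3 ≡ 4 (mod 5).
Combine by CRT: x ≡ 71 (mod 79), x ≡ 4 (mod 5) ⇒ x ≡ 229 (mod 395).

229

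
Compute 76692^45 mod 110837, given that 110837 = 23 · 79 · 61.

Mod 23: 76692 ≡ 10; by Fermat, exponent reduces to 45 mod 22 = 1; 10^1 ≡ 10 (mod 23).
Mod 79: 76692 ≡ 62; 62^45 ≡ 67 (mod 79).
Mod 61: 76692 ≡ 15; 15^45 ≡ 1 (mod 61).
Combine by CRT: x ≡ 10 (mod 23), x ≡ 67 (mod 79), x ≡ 1 (mod 61) ⇒ x ≡ 99370 (mod 110837).

99370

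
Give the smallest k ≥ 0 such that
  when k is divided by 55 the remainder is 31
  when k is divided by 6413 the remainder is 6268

Combine the congruences pairwise.
gcd(55, 6413) = 11 and 11 | (6268 − 31), so the pair is consistent; merging gives k ≡ 12681 (mod 32065), where 32065 = lcm(55, 6413).
The solution is unique modulo lcm(55, 6413) = 32065.

12681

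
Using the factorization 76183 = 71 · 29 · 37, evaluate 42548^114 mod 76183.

7797

Mod 71: 42548 ≡ 19; by Fermat, exponent reduces to 114 mod 70 = 44; 19^44 ≡ 58 (mod 71).
Mod 29: 42548 ≡ 5; by Fermat, exponent reduces to 114 mod 28 = 2; 5^2 ≡ 25 (mod 29).
Mod 37: 42548 ≡ 35; by Fermat, exponent reduces to 114 mod 36 = 6; 35^6 ≡ 27 (mod 37).
Combine by CRT: x ≡ 58 (mod 71), x ≡ 25 (mod 29), x ≡ 27 (mod 37) ⇒ x ≡ 7797 (mod 76183).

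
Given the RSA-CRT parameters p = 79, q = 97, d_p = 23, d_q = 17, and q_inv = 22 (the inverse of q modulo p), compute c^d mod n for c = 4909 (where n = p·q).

2609

m₁ = c^(d_p) mod p: c ≡ 11 (mod 79), and 11^23 mod 79 = 2.
m₂ = c^(d_q) mod q: c ≡ 59 (mod 97), and 59^17 mod 97 = 87.
h = q_inv·(m₁ − m₂) mod p = 22·(2 − 87) mod 79 = 26.
m = m₂ + h·q = 87 + 26·97 = 2609.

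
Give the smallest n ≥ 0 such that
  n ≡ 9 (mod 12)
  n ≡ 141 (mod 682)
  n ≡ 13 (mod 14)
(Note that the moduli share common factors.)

12417

gcd(12, 682) = 2 and 2 | (141 − 9), so the pair is consistent; merging gives n ≡ 141 (mod 4092), where 4092 = lcm(12, 682).
gcd(4092, 14) = 2 and 2 | (13 − 141), so the pair is consistent; merging gives n ≡ 12417 (mod 28644), where 28644 = lcm(4092, 14).
The solution is unique modulo lcm(12, 682, 14) = 28644.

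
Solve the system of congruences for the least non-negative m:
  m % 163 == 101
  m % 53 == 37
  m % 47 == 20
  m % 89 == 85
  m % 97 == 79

From m ≡ 101 (mod 163) write m = 101 + 163t. Substituting into m ≡ 37 (mod 53) gives 163t ≡ 42 (mod 53), and since 4⁻¹ ≡ 40 (mod 53), t ≡ 37. Hence m ≡ 101 + 163·37 = 6132 (mod 8639).
From m ≡ 6132 (mod 8639) write m = 6132 + 8639t. Substituting into m ≡ 20 (mod 47) gives 8639t ≡ 45 (mod 47), and since 38⁻¹ ≡ 26 (mod 47), t ≡ 42. Hence m ≡ 6132 + 8639·42 = 368970 (mod 406033).
From m ≡ 368970 (mod 406033) write m = 368970 + 406033t. Substituting into m ≡ 85 (mod 89) gives 406033t ≡ 20 (mod 89), and since 15⁻¹ ≡ 6 (mod 89), t ≡ 31. Hence m ≡ 368970 + 406033·31 = 12955993 (mod 36136937).
From m ≡ 12955993 (mod 36136937) write m = 12955993 + 36136937t. Substituting into m ≡ 79 (mod 97) gives 36136937t ≡ 85 (mod 97), and since 72⁻¹ ≡ 31 (mod 97), t ≡ 16. Hence m ≡ 12955993 + 36136937·16 = 591146985 (mod 3505282889).

591146985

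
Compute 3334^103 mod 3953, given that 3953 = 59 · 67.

Mod 59: 3334 ≡ 30; by Fermat, exponent reduces to 103 mod 58 = 45; 30^45 ≡ 50 (mod 59).
Mod 67: 3334 ≡ 51; by Fermat, exponent reduces to 103 mod 66 = 37; 51^37 ≡ 57 (mod 67).
Combine by CRT: x ≡ 50 (mod 59), x ≡ 57 (mod 67) ⇒ x ≡ 2469 (mod 3953).

2469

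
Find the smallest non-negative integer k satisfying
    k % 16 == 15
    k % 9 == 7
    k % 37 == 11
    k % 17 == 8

The moduli are pairwise coprime; N = 16·9·37·17 = 90576.
N/16 = 5661; 5661 ≡ 13 (mod 16); 13·5 ≡ 1, so inverse 5.
N/9 = 10064; 10064 ≡ 2 (mod 9); 2·5 ≡ 1, so inverse 5.
N/37 = 2448; 2448 ≡ 6 (mod 37); 6·31 ≡ 1, so inverse 31.
N/17 = 5328; 5328 ≡ 7 (mod 17); 7·5 ≡ 1, so inverse 5.
k ≡ 15·5661·5 + 7·10064·5 + 11·2448·31 + 8·5328·5 = 1824703.
1824703 mod 90576 = 13183.

13183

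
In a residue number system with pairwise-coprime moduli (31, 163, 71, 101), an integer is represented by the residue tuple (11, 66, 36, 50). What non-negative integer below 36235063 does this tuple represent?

The moduli are pairwise coprime; N = 31·163·71·101 = 36235063.
N/31 = 1168873; 1168873 ≡ 18 (mod 31); 18·19 ≡ 1, so inverse 19.
N/163 = 222301; 222301 ≡ 132 (mod 163); 132·21 ≡ 1, so inverse 21.
N/71 = 510353; 510353 ≡ 5 (mod 71); 5·57 ≡ 1, so inverse 57.
N/101 = 358763; 358763 ≡ 11 (mod 101); 11·46 ≡ 1, so inverse 46.
x ≡ 11·1168873·19 + 66·222301·21 + 36·510353·57 + 50·358763·46 = 2424802899.
2424802899 mod 36235063 = 33288741.

33288741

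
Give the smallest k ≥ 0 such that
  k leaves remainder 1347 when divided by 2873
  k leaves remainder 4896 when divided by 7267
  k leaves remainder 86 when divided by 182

1676306

Combine the congruences pairwise.
gcd(2873, 7267) = 169 and 169 | (4896 − 1347), so the pair is consistent; merging gives k ≡ 70299 (mod 123539), where 123539 = lcm(2873, 7267).
gcd(123539, 182) = 13 and 13 | (86 − 70299), so the pair is consistent; merging gives k ≡ 1676306 (mod 1729546), where 1729546 = lcm(123539, 182).
The solution is unique modulo lcm(2873, 7267, 182) = 1729546.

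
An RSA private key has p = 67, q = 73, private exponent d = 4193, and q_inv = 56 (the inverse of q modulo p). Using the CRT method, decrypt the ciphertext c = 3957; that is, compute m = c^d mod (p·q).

1356

d_p = d mod (p−1) = 4193 mod 66 = 35; d_q = d mod (q−1) = 17.
m₁ = c^(d_p) mod p: c ≡ 4 (mod 67), and 4^35 mod 67 = 16.
m₂ = c^(d_q) mod q: c ≡ 15 (mod 73), and 15^17 mod 73 = 42.
h = q_inv·(m₁ − m₂) mod p = 56·(16 − 42) mod 67 = 18.
m = m₂ + h·q = 42 + 18·73 = 1356.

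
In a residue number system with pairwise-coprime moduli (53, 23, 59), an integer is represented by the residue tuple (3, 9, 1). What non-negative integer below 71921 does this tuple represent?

60476

The moduli are pairwise coprime; N = 53·23·59 = 71921.
N/53 = 1357; 1357 ≡ 32 (mod 53); 32·5 ≡ 1, so inverse 5.
N/23 = 3127; 3127 ≡ 22 (mod 23); 22·22 ≡ 1, so inverse 22.
N/59 = 1219; 1219 ≡ 39 (mod 59); 39·56 ≡ 1, so inverse 56.
x ≡ 3·1357·5 + 9·3127·22 + 1·1219·56 = 707765.
707765 mod 71921 = 60476.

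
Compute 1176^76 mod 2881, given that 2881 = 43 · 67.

439

Mod 43: 1176 ≡ 15; by Fermat, exponent reduces to 76 mod 42 = 34; 15^34 ≡ 9 (mod 43).
Mod 67: 1176 ≡ 37; by Fermat, exponent reduces to 76 mod 66 = 10; 37^10 ≡ 37 (mod 67).
Combine by CRT: x ≡ 9 (mod 43), x ≡ 37 (mod 67) ⇒ x ≡ 439 (mod 2881).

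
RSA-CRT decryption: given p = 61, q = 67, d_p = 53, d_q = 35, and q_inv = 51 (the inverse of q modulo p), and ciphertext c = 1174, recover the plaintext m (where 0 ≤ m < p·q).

m₁ = c^(d_p) mod p: c ≡ 15 (mod 61), and 15^53 mod 61 = 25.
m₂ = c^(d_q) mod q: c ≡ 35 (mod 67), and 35^35 mod 67 = 19.
h = q_inv·(m₁ − m₂) mod p = 51·(25 − 19) mod 61 = 1.
m = m₂ + h·q = 19 + 1·67 = 86.

86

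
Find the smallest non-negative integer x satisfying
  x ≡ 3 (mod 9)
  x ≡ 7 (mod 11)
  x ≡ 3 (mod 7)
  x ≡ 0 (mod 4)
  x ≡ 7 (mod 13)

The moduli are pairwise coprime; N = 9·11·7·4·13 = 36036.
N/9 = 4004; 4004 ≡ 8 (mod 9); 8·8 ≡ 1, so inverse 8.
N/11 = 3276; 3276 ≡ 9 (mod 11); 9·5 ≡ 1, so inverse 5.
N/7 = 5148; 5148 ≡ 3 (mod 7); 3·5 ≡ 1, so inverse 5.
N/4 = 9009; 9009 ≡ 1 (mod 4), inverse 1.
N/13 = 2772; 2772 ≡ 3 (mod 13); 3·9 ≡ 1, so inverse 9.
x ≡ 3·4004·8 + 7·3276·5 + 3·5148·5 + 0·9009·1 + 7·2772·9 = 462612.
462612 mod 36036 = 30180.

30180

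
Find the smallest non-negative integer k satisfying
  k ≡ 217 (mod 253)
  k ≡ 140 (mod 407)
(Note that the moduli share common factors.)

gcd(253, 407) = 11 and 11 | (140 − 217), so the pair is consistent; merging gives k ≡ 5024 (mod 9361), where 9361 = lcm(253, 407).
The solution is unique modulo lcm(253, 407) = 9361.

5024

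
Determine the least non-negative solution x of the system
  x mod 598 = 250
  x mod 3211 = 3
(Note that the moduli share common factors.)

125232

gcd(598, 3211) = 13 and 13 | (3 − 250), so the pair is consistent; merging gives x ≡ 125232 (mod 147706), where 147706 = lcm(598, 3211).
The solution is unique modulo lcm(598, 3211) = 147706.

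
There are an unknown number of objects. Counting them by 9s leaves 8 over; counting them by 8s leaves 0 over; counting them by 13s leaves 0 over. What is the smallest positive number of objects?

The moduli are pairwise coprime; M = 9·8·13 = 936.
M/9 = 104; 104 ≡ 5 (mod 9); 5·2 ≡ 1, so inverse 2.
M/8 = 117; 117 ≡ 5 (mod 8); 5·5 ≡ 1, so inverse 5.
M/13 = 72; 72 ≡ 7 (mod 13); 7·2 ≡ 1, so inverse 2.
N ≡ 8·104·2 + 0·117·5 + 0·72·2 = 1664.
1664 mod 936 = 728.

728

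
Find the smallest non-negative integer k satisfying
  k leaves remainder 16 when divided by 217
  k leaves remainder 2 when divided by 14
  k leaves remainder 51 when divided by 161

8262

Combine the congruences pairwise.
gcd(217, 14) = 7 and 7 | (2 − 16), so the pair is consistent; merging gives k ≡ 16 (mod 434), where 434 = lcm(217, 14).
gcd(434, 161) = 7 and 7 | (51 − 16), so the pair is consistent; merging gives k ≡ 8262 (mod 9982), where 9982 = lcm(434, 161).
The solution is unique modulo lcm(217, 14, 161) = 9982.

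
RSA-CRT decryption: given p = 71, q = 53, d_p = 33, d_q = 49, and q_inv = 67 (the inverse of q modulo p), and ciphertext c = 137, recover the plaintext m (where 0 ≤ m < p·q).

3212

m₁ = c^(d_p) mod p: c ≡ 66 (mod 71), and 66^33 mod 71 = 17.
m₂ = c^(d_q) mod q: c ≡ 31 (mod 53), and 31^49 mod 53 = 32.
h = q_inv·(m₁ − m₂) mod p = 67·(17 − 32) mod 71 = 60.
m = m₂ + h·q = 32 + 60·53 = 3212.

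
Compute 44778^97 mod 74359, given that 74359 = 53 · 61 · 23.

Mod 53: 44778 ≡ 46; by Fermat, exponent reduces to 97 mod 52 = 45; 46^45 ≡ 42 (mod 53).
Mod 61: 44778 ≡ 4; by Fermat, exponent reduces to 97 mod 60 = 37; 4^37 ≡ 36 (mod 61).
Mod 23: 44778 ≡ 20; by Fermat, exponent reduces to 97 mod 22 = 9; 20^9 ≡ 5 (mod 23).
Combine by CRT: x ≡ 42 (mod 53), x ≡ 36 (mod 61), x ≡ 5 (mod 23) ⇒ x ≡ 26754 (mod 74359).

26754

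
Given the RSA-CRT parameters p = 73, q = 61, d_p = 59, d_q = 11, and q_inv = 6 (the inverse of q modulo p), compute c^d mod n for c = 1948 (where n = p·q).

m₁ = c^(d_p) mod p: c ≡ 50 (mod 73), and 50^59 mod 73 = 6.
m₂ = c^(d_q) mod q: c ≡ 57 (mod 61), and 57^11 mod 61 = 56.
h = q_inv·(m₁ − m₂) mod p = 6·(6 − 56) mod 73 = 65.
m = m₂ + h·q = 56 + 65·61 = 4021.

4021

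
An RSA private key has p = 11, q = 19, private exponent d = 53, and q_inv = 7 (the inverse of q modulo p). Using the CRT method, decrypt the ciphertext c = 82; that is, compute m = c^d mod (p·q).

92

d_p = d mod (p−1) = 53 mod 10 = 3; d_q = d mod (q−1) = 17.
m₁ = c^(d_p) mod p: c ≡ 5 (mod 11), and 5^3 mod 11 = 4.
m₂ = c^(d_q) mod q: c ≡ 6 (mod 19), and 6^17 mod 19 = 16.
h = q_inv·(m₁ − m₂) mod p = 7·(4 − 16) mod 11 = 4.
m = m₂ + h·q = 16 + 4·19 = 92.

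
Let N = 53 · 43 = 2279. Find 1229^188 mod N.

1321

Mod 53: 1229 ≡ 10; by Fermat, exponent reduces to 188 mod 52 = 32; 10^32 ≡ 49 (mod 53).
Mod 43: 1229 ≡ 25; by Fermat, exponent reduces to 188 mod 42 = 20; 25^20 ≡ 31 (mod 43).
Combine by CRT: x ≡ 49 (mod 53), x ≡ 31 (mod 43) ⇒ x ≡ 1321 (mod 2279).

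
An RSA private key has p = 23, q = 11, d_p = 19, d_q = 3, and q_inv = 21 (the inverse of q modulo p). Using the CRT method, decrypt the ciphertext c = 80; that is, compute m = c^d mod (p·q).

m₁ = c^(d_p) mod p: c ≡ 11 (mod 23), and 11^19 mod 23 = 15.
m₂ = c^(d_q) mod q: c ≡ 3 (mod 11), and 3^3 mod 11 = 5.
h = q_inv·(m₁ − m₂) mod p = 21·(15 − 5) mod 23 = 3.
m = m₂ + h·q = 5 + 3·11 = 38.

38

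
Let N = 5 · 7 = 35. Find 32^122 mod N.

Mod 5: 32 ≡ 2; by Fermat, exponent reduces to 122 mod 4 = 2; 2^2 ≡ 4 (mod 5).
Mod 7: 32 ≡ 4; by Fermat, exponent reduces to 122 mod 6 = 2; 4^2 ≡ 2 (mod 7).
Combine by CRT: x ≡ 4 (mod 5), x ≡ 2 (mod 7) ⇒ x ≡ 9 (mod 35).

9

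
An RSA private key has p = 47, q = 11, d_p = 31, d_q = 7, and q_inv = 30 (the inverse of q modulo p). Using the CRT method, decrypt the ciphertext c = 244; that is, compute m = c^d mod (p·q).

m₁ = c^(d_p) mod p: c ≡ 9 (mod 47), and 9^31 mod 47 = 32.
m₂ = c^(d_q) mod q: c ≡ 2 (mod 11), and 2^7 mod 11 = 7.
h = q_inv·(m₁ − m₂) mod p = 30·(32 − 7) mod 47 = 45.
m = m₂ + h·q = 7 + 45·11 = 502.

502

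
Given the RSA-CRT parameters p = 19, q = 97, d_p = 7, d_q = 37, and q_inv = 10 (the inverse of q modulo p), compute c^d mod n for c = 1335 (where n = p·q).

m₁ = c^(d_p) mod p: c ≡ 5 (mod 19), and 5^7 mod 19 = 16.
m₂ = c^(d_q) mod q: c ≡ 74 (mod 97), and 74^37 mod 97 = 83.
h = q_inv·(m₁ − m₂) mod p = 10·(16 − 83) mod 19 = 14.
m = m₂ + h·q = 83 + 14·97 = 1441.

1441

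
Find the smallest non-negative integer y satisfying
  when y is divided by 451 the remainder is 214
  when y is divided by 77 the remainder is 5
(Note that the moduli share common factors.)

Combine the congruences pairwise.
gcd(451, 77) = 11 and 11 | (5 − 214), so the pair is consistent; merging gives y ≡ 2469 (mod 3157), where 3157 = lcm(451, 77).
The solution is unique modulo lcm(451, 77) = 3157.

2469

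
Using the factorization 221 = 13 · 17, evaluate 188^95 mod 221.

Mod 13: 188 ≡ 6; by Fermat, exponent reduces to 95 mod 12 = 11; 6^11 ≡ 11 (mod 13).
Mod 17: 188 ≡ 1; by Fermat, exponent reduces to 95 mod 16 = 15; 1^15 ≡ 1 (mod 17).
Combine by CRT: x ≡ 11 (mod 13), x ≡ 1 (mod 17) ⇒ x ≡ 154 (mod 221).

154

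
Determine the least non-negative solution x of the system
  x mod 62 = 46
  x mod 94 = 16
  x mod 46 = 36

29062

gcd(62, 94) = 2 and 2 | (16 − 46), so the pair is consistent; merging gives x ≡ 2836 (mod 2914), where 2914 = lcm(62, 94).
gcd(2914, 46) = 2 and 2 | (36 − 2836), so the pair is consistent; merging gives x ≡ 29062 (mod 67022), where 67022 = lcm(2914, 46).
The solution is unique modulo lcm(62, 94, 46) = 67022.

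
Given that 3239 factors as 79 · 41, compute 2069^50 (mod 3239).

2574

Mod 79: 2069 ≡ 15; 15^50 ≡ 46 (mod 79).
Mod 41: 2069 ≡ 19; by Fermat, exponent reduces to 50 mod 40 = 10; 19^10 ≡ 32 (mod 41).
Combine by CRT: x ≡ 46 (mod 79), x ≡ 32 (mod 41) ⇒ x ≡ 2574 (mod 3239).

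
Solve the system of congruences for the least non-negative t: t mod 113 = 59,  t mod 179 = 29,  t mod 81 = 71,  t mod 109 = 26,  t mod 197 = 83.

The moduli are pairwise coprime; N = 113·179·81·109·197 = 35181084051.
N/113 = 311337027; 311337027 ≡ 105 (mod 113); 105·14 ≡ 1, so inverse 14.
N/179 = 196542369; 196542369 ≡ 11 (mod 179); 11·114 ≡ 1, so inverse 114.
N/81 = 434334371; 434334371 ≡ 59 (mod 81); 59·11 ≡ 1, so inverse 11.
N/109 = 322762239; 322762239 ≡ 50 (mod 109); 50·24 ≡ 1, so inverse 24.
N/197 = 178584183; 178584183 ≡ 137 (mod 197); 137·174 ≡ 1, so inverse 174.
t ≡ 59·311337027·14 + 29·196542369·114 + 71·434334371·11 + 26·322762239·24 + 83·178584183·174 = 4026665007989.
4026665007989 mod 35181084051 = 16021426175.

16021426175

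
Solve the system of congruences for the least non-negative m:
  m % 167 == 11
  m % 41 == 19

Combine the congruences pairwise.
From m ≡ 11 (mod 167) write m = 11 + 167t. Substituting into m ≡ 19 (mod 41) gives 167t ≡ 8 (mod 41), and since 3⁻¹ ≡ 14 (mod 41), t ≡ 30. Hence m ≡ 11 + 167·30 = 5021 (mod 6847).

5021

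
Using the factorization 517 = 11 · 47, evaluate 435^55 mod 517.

Mod 11: 435 ≡ 6; by Fermat, exponent reduces to 55 mod 10 = 5; 6^5 ≡ 10 (mod 11).
Mod 47: 435 ≡ 12; by Fermat, exponent reduces to 55 mod 46 = 9; 12^9 ≡ 32 (mod 47).
Combine by CRT: x ≡ 10 (mod 11), x ≡ 32 (mod 47) ⇒ x ≡ 32 (mod 517).

32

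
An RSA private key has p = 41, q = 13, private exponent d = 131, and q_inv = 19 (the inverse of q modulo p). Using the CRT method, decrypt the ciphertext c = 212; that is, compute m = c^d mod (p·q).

309

d_p = d mod (p−1) = 131 mod 40 = 11; d_q = d mod (q−1) = 11.
m₁ = c^(d_p) mod p: c ≡ 7 (mod 41), and 7^11 mod 41 = 22.
m₂ = c^(d_q) mod q: c ≡ 4 (mod 13), and 4^11 mod 13 = 10.
h = q_inv·(m₁ − m₂) mod p = 19·(22 − 10) mod 41 = 23.
m = m₂ + h·q = 10 + 23·13 = 309.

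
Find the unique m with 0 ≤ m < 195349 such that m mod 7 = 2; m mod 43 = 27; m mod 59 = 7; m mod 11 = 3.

173231

The moduli are pairwise coprime; N = 7·43·59·11 = 195349.
N/7 = 27907; 27907 ≡ 5 (mod 7); 5·3 ≡ 1, so inverse 3.
N/43 = 4543; 4543 ≡ 28 (mod 43); 28·20 ≡ 1, so inverse 20.
N/59 = 3311; 3311 ≡ 7 (mod 59); 7·17 ≡ 1, so inverse 17.
N/11 = 17759; 17759 ≡ 5 (mod 11); 5·9 ≡ 1, so inverse 9.
m ≡ 2·27907·3 + 27·4543·20 + 7·3311·17 + 3·17759·9 = 3494164.
3494164 mod 195349 = 173231.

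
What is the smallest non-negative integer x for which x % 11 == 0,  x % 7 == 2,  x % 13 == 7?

891

Combine the congruences pairwise.
From x ≡ 0 (mod 11) write x = 0 + 11t. Substituting into x ≡ 2 (mod 7) gives 11t ≡ 2 (mod 7), and since 4⁻¹ ≡ 2 (mod 7), t ≡ 4. Hence x ≡ 0 + 11·4 = 44 (mod 77).
From x ≡ 44 (mod 77) write x = 44 + 77t. Substituting into x ≡ 7 (mod 13) gives 77t ≡ 2 (mod 13), and since 12⁻¹ ≡ 12 (mod 13), t ≡ 11. Hence x ≡ 44 + 77·11 = 891 (mod 1001).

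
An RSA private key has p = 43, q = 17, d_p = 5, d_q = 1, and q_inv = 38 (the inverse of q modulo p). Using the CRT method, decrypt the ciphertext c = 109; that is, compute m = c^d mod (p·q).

619

m₁ = c^(d_p) mod p: c ≡ 23 (mod 43), and 23^5 mod 43 = 17.
m₂ = c^(d_q) mod q: c ≡ 7 (mod 17), and 7^1 mod 17 = 7.
h = q_inv·(m₁ − m₂) mod p = 38·(17 − 7) mod 43 = 36.
m = m₂ + h·q = 7 + 36·17 = 619.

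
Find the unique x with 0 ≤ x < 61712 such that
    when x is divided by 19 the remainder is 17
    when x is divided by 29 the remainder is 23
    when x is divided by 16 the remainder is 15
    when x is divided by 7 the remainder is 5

59183

From x ≡ 17 (mod 19) write x = 17 + 19t. Substituting into x ≡ 23 (mod 29) gives 19t ≡ 6 (mod 29), and since 19⁻¹ ≡ 26 (mod 29), t ≡ 11. Hence x ≡ 17 + 19·11 = 226 (mod 551).
From x ≡ 226 (mod 551) write x = 226 + 551t. Substituting into x ≡ 15 (mod 16) gives 551t ≡ 13 (mod 16), and since 7⁻¹ ≡ 7 (mod 16), t ≡ 11. Hence x ≡ 226 + 551·11 = 6287 (mod 8816).
From x ≡ 6287 (mod 8816) write x = 6287 + 8816t. Substituting into x ≡ 5 (mod 7) gives 8816t ≡ 4 (mod 7), and since 3⁻¹ ≡ 5 (mod 7), t ≡ 6. Hence x ≡ 6287 + 8816·6 = 59183 (mod 61712).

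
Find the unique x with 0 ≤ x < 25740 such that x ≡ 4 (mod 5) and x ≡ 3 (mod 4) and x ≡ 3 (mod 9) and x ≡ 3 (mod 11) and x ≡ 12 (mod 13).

8319

The moduli are pairwise coprime; N = 5·4·9·11·13 = 25740.
N/5 = 5148; 5148 ≡ 3 (mod 5); 3·2 ≡ 1, so inverse 2.
N/4 = 6435; 6435 ≡ 3 (mod 4); 3·3 ≡ 1, so inverse 3.
N/9 = 2860; 2860 ≡ 7 (mod 9); 7·4 ≡ 1, so inverse 4.
N/11 = 2340; 2340 ≡ 8 (mod 11); 8·7 ≡ 1, so inverse 7.
N/13 = 1980; 1980 ≡ 4 (mod 13); 4·10 ≡ 1, so inverse 10.
x ≡ 4·5148·2 + 3·6435·3 + 3·2860·4 + 3·2340·7 + 12·1980·10 = 420159.
420159 mod 25740 = 8319.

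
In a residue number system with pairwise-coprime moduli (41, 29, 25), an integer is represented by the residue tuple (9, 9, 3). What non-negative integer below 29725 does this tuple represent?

The moduli are pairwise coprime; N = 41·29·25 = 29725.
N/41 = 725; 725 ≡ 28 (mod 41); 28·22 ≡ 1, so inverse 22.
N/29 = 1025; 1025 ≡ 10 (mod 29); 10·3 ≡ 1, so inverse 3.
N/25 = 1189; 1189 ≡ 14 (mod 25); 14·9 ≡ 1, so inverse 9.
x ≡ 9·725·22 + 9·1025·3 + 3·1189·9 = 203328.
203328 mod 29725 = 24978.

24978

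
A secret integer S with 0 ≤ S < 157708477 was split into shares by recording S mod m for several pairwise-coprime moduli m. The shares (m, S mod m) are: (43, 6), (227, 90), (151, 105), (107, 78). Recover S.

The moduli are pairwise coprime; N = 43·227·151·107 = 157708477.
N/43 = 3667639; 3667639 ≡ 40 (mod 43); 40·14 ≡ 1, so inverse 14.
N/227 = 694751; 694751 ≡ 131 (mod 227); 131·26 ≡ 1, so inverse 26.
N/151 = 1044427; 1044427 ≡ 111 (mod 151); 111·117 ≡ 1, so inverse 117.
N/107 = 1473911; 1473911 ≡ 93 (mod 107); 93·84 ≡ 1, so inverse 84.
S ≡ 6·3667639·14 + 90·694751·26 + 105·1044427·117 + 78·1473911·84 = 24421649583.
24421649583 mod 157708477 = 134544125.

134544125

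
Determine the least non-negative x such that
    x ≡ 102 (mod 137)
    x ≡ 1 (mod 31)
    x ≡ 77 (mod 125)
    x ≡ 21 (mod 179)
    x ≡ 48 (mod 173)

Combine the congruences pairwise.
From x ≡ 102 (mod 137) write x = 102 + 137t. Substituting into x ≡ 1 (mod 31) gives 137t ≡ 23 (mod 31), and since 13⁻¹ ≡ 12 (mod 31), t ≡ 28. Hence x ≡ 102 + 137·28 = 3938 (mod 4247).
From x ≡ 3938 (mod 4247) write x = 3938 + 4247t. Substituting into x ≡ 77 (mod 125) gives 4247t ≡ 14 (mod 125), and since 122⁻¹ ≡ 83 (mod 125), t ≡ 37. Hence x ≡ 3938 + 4247·37 = 161077 (mod 530875).
From x ≡ 161077 (mod 530875) write x = 161077 + 530875t. Substituting into x ≡ 21 (mod 179) gives 530875t ≡ 44 (mod 179), and since 140⁻¹ ≡ 78 (mod 179), t ≡ 31. Hence x ≡ 161077 + 530875·31 = 16618202 (mod 95026625).
From x ≡ 16618202 (mod 95026625) write x = 16618202 + 95026625t. Substituting into x ≡ 48 (mod 173) gives 95026625t ≡ 53 (mod 173), and since 147⁻¹ ≡ 153 (mod 173), t ≡ 151. Hence x ≡ 16618202 + 95026625·151 = 14365638577 (mod 16439606125).

14365638577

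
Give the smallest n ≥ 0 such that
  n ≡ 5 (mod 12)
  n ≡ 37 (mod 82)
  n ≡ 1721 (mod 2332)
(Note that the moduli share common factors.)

232589

gcd(12, 82) = 2 and 2 | (37 − 5), so the pair is consistent; merging gives n ≡ 365 (mod 492), where 492 = lcm(12, 82).
gcd(492, 2332) = 4 and 4 | (1721 − 365), so the pair is consistent; merging gives n ≡ 232589 (mod 286836), where 286836 = lcm(492, 2332).
The solution is unique modulo lcm(12, 82, 2332) = 286836.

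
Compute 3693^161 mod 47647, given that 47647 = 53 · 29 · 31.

Mod 53: 3693 ≡ 36; by Fermat, exponent reduces to 161 mod 52 = 5; 36^5 ≡ 13 (mod 53).
Mod 29: 3693 ≡ 10; by Fermat, exponent reduces to 161 mod 28 = 21; 10^21 ≡ 12 (mod 29).
Mod 31: 3693 ≡ 4; by Fermat, exponent reduces to 161 mod 30 = 11; 4^11 ≡ 4 (mod 31).
Combine by CRT: x ≡ 13 (mod 53), x ≡ 12 (mod 29), x ≡ 4 (mod 31) ⇒ x ≡ 27997 (mod 47647).

27997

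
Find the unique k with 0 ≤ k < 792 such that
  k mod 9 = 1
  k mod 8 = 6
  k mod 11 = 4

334

From k ≡ 1 (mod 9) write k = 1 + 9t. Substituting into k ≡ 6 (mod 8) gives 9t ≡ 5 (mod 8), and since 1⁻¹ ≡ 1 (mod 8), t ≡ 5. Hence k ≡ 1 + 9·5 = 46 (mod 72).
From k ≡ 46 (mod 72) write k = 46 + 72t. Substituting into k ≡ 4 (mod 11) gives 72t ≡ 2 (mod 11), and since 6⁻¹ ≡ 2 (mod 11), t ≡ 4. Hence k ≡ 46 + 72·4 = 334 (mod 792).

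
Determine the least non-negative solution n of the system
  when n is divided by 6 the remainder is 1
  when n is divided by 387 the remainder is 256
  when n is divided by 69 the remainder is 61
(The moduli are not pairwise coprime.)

16897

gcd(6, 387) = 3 and 3 | (256 − 1), so the pair is consistent; merging gives n ≡ 643 (mod 774), where 774 = lcm(6, 387).
gcd(774, 69) = 3 and 3 | (61 − 643), so the pair is consistent; merging gives n ≡ 16897 (mod 17802), where 17802 = lcm(774, 69).
The solution is unique modulo lcm(6, 387, 69) = 17802.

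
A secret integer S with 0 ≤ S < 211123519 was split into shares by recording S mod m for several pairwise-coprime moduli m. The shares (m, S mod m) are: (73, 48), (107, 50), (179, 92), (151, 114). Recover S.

189201302

Combine the congruences pairwise.
From S ≡ 48 (mod 73) write S = 48 + 73t. Substituting into S ≡ 50 (mod 107) gives 73t ≡ 2 (mod 107), and since 73⁻¹ ≡ 22 (mod 107), t ≡ 44. Hence S ≡ 48 + 73·44 = 3260 (mod 7811).
From S ≡ 3260 (mod 7811) write S = 3260 + 7811t. Substituting into S ≡ 92 (mod 179) gives 7811t ≡ 54 (mod 179), and since 114⁻¹ ≡ 11 (mod 179), t ≡ 57. Hence S ≡ 3260 + 7811·57 = 448487 (mod 1398169).
From S ≡ 448487 (mod 1398169) write S = 448487 + 1398169t. Substituting into S ≡ 114 (mod 151) gives 1398169t ≡ 97 (mod 151), and since 60⁻¹ ≡ 73 (mod 151), t ≡ 135. Hence S ≡ 448487 + 1398169·135 = 189201302 (mod 211123519).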